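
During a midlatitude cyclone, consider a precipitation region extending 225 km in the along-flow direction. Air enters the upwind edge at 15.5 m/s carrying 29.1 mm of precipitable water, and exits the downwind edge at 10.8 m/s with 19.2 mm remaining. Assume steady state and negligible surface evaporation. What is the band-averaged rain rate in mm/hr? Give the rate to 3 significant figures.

Column moisture flux per unit crosswind length is F = V × PW.
Inflow: F_in = 15.5 × 29.1 = 451.05 mm·m/s
Outflow: F_out = 10.8 × 19.2 = 207.36 mm·m/s
Steady-state rate R = (F_in − F_out)/L = (451.05 − 207.36) / 225000 m = 1.083e-03 mm/s.
R = 1.083e-03 × 3600 = 3.90 mm/hr.

R ≈ 3.90 mm/hr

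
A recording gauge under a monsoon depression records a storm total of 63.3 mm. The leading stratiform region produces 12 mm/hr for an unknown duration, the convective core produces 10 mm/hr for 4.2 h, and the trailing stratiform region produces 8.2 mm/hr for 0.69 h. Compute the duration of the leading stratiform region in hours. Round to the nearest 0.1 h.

duration ≈ 1.3 h

Known phases: 10 × 4.2 + 8.2 × 0.69 = 42 + 5.658 = 47.658 mm.
Remaining depth = 63.3 − 47.658 = 15.642 mm.
Duration = 15.642 / 12 = 1.3 h.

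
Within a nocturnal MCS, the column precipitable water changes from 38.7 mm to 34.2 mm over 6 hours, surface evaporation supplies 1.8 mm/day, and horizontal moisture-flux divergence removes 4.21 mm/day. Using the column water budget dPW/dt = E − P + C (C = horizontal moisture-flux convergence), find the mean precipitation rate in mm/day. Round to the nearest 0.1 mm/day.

dPW/dt = (34.2 − 38.7) mm / (6/24 day) = -18.000 mm/day.
P = E + C − dPW/dt = 1.8 + (-4.21) − (-18.000) = 15.6 mm/day.

P ≈ 15.6 mm/day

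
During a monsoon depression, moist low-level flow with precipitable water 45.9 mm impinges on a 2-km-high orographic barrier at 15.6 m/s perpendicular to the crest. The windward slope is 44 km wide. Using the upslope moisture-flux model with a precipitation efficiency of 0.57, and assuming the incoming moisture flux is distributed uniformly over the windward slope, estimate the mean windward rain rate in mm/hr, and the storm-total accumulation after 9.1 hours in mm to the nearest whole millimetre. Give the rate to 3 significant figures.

Incoming column moisture flux per unit ridge length: F = V × PW = 15.6 × 45.9 = 716.04 mm·m/s.
Spread over the 44 km slope with efficiency ε = 0.57: R = ε·F/W = 0.57 × 716.04 / 44000 m = 9.276e-03 mm/s.
R = 9.276e-03 × 3600 = 33.4 mm/hr.
Over 9.1 h: total = 33.4 × 9.1 = 303.94 ≈ 304 mm.

R ≈ 33.4 mm/hr; total ≈ 304 mm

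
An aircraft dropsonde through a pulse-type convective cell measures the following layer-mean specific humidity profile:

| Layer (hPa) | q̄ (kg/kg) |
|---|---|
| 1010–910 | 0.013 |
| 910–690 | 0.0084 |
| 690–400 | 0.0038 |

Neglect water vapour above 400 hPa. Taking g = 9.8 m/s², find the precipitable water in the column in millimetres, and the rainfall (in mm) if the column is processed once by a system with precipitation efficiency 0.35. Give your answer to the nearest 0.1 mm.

Precipitable water is the column-integrated vapour mass per unit area: PW = (1/g) Σ q̄ Δp, with q in kg/kg and Δp in Pa (1 kg/m² of water = 1 mm).
Layer 1010–910 hPa: Δp = 100 hPa = 10000 Pa, q̄ = 0.013 kg/kg → 0.013 × 10000 / 9.8 = 13.27 mm
Layer 910–690 hPa: Δp = 220 hPa = 22000 Pa, q̄ = 0.0084 kg/kg → 0.0084 × 22000 / 9.8 = 18.86 mm
Layer 690–400 hPa: Δp = 290 hPa = 29000 Pa, q̄ = 0.0038 kg/kg → 0.0038 × 29000 / 9.8 = 11.24 mm
PW = 13.27 + 18.86 + 11.24 = 43.37 ≈ 43.4 mm.
Rainfall = ε × PW = 0.35 × 43.4 = 15.2 mm.

PW ≈ 43.4 mm; rainfall ≈ 15.2 mm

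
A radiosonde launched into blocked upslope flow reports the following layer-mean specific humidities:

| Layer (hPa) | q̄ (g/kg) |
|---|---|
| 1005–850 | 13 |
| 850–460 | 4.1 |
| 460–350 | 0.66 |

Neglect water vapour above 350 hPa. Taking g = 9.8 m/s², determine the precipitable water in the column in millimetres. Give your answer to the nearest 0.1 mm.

Precipitable water is the column-integrated vapour mass per unit area: PW = (1/g) Σ q̄ Δp, with q in kg/kg and Δp in Pa (1 kg/m² of water = 1 mm).
Layer 1005–850 hPa: Δp = 155 hPa = 15500 Pa, q̄ = 0.013 kg/kg → 0.013 × 15500 / 9.8 = 20.56 mm
Layer 850–460 hPa: Δp = 390 hPa = 39000 Pa, q̄ = 0.0041 kg/kg → 0.0041 × 39000 / 9.8 = 16.32 mm
Layer 460–350 hPa: Δp = 110 hPa = 11000 Pa, q̄ = 0.00066 kg/kg → 0.00066 × 11000 / 9.8 = 0.74 mm
PW = 20.56 + 16.32 + 0.74 = 37.62 ≈ 37.6 mm.

PW ≈ 37.6 mm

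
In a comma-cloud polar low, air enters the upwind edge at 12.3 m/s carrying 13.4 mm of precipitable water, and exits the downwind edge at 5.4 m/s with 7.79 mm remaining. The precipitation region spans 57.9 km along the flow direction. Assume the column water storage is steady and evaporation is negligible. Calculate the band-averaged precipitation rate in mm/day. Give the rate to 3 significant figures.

Column moisture flux per unit crosswind length is F = V × PW.
Inflow: F_in = 12.3 × 13.4 = 164.82 mm·m/s
Outflow: F_out = 5.4 × 7.79 = 42.066 mm·m/s
Steady-state rate R = (F_in − F_out)/L = (164.82 − 42.066) / 57900 m = 2.120e-03 mm/s.
R = 2.120e-03 × 3600 × 24 = 183 mm/day.

R ≈ 183 mm/day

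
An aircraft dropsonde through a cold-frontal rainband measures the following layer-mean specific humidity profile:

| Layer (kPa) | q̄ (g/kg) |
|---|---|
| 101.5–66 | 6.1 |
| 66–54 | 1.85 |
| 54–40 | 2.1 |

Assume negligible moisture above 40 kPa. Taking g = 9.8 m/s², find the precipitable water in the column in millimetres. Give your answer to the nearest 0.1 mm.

PW ≈ 27.4 mm

Precipitable water is the column-integrated vapour mass per unit area: PW = (1/g) Σ q̄ Δp, with q in kg/kg and Δp in Pa (1 kg/m² of water = 1 mm).
Layer 101.5–66 kPa: Δp = 355 hPa = 35500 Pa, q̄ = 0.0061 kg/kg → 0.0061 × 35500 / 9.8 = 22.10 mm
Layer 66–54 kPa: Δp = 120 hPa = 12000 Pa, q̄ = 0.00185 kg/kg → 0.00185 × 12000 / 9.8 = 2.27 mm
Layer 54–40 kPa: Δp = 140 hPa = 14000 Pa, q̄ = 0.0021 kg/kg → 0.0021 × 14000 / 9.8 = 3.00 mm
PW = 22.10 + 2.27 + 3.00 = 27.37 ≈ 27.4 mm.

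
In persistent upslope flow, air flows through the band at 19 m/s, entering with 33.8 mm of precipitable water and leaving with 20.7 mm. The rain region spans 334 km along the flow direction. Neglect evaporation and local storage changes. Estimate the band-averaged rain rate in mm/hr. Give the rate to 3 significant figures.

R ≈ 2.68 mm/hr

Column moisture flux per unit crosswind length is F = V × PW.
Inflow: F_in = 19 × 33.8 = 642.2 mm·m/s
Outflow: F_out = 19 × 20.7 = 393.3 mm·m/s
Steady-state rate R = (F_in − F_out)/L = (642.2 − 393.3) / 334000 m = 7.452e-04 mm/s.
R = 7.452e-04 × 3600 = 2.68 mm/hr.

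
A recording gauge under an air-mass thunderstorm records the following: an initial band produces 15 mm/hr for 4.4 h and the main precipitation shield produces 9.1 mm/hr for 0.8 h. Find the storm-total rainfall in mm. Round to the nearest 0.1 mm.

total ≈ 73.3 mm

Total = Σ Rᵢ Δtᵢ = 15 × 4.4 + 9.1 × 0.8
      = 66 + 7.28 = 73.3 mm.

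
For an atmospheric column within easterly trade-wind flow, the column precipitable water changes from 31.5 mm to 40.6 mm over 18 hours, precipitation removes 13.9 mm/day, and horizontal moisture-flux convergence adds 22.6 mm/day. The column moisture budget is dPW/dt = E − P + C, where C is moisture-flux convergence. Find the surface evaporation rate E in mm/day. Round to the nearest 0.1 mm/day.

dPW/dt = (40.6 − 31.5) mm / (18/24 day) = +12.133 mm/day.
E = dPW/dt + P − C = (+12.133) + 13.9 − (22.6) = 3.4 mm/day.

E ≈ 3.4 mm/day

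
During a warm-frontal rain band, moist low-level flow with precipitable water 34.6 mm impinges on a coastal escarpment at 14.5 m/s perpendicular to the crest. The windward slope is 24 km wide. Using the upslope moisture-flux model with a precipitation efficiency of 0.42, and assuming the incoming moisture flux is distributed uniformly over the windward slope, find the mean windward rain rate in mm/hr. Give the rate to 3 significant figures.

Incoming column moisture flux per unit ridge length: F = V × PW = 14.5 × 34.6 = 501.7 mm·m/s.
Spread over the 24 km slope with efficiency ε = 0.42: R = ε·F/W = 0.42 × 501.7 / 24000 m = 8.780e-03 mm/s.
R = 8.780e-03 × 3600 = 31.6 mm/hr.

R ≈ 31.6 mm/hr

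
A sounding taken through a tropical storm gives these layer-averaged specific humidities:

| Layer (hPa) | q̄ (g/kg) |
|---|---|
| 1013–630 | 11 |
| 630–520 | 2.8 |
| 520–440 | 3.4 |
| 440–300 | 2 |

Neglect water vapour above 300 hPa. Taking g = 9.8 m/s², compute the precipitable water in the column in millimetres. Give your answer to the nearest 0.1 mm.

Precipitable water is the column-integrated vapour mass per unit area: PW = (1/g) Σ q̄ Δp, with q in kg/kg and Δp in Pa (1 kg/m² of water = 1 mm).
Layer 1013–630 hPa: Δp = 383 hPa = 38300 Pa, q̄ = 0.011 kg/kg → 0.011 × 38300 / 9.8 = 42.99 mm
Layer 630–520 hPa: Δp = 110 hPa = 11000 Pa, q̄ = 0.0028 kg/kg → 0.0028 × 11000 / 9.8 = 3.14 mm
Layer 520–440 hPa: Δp = 80 hPa = 8000 Pa, q̄ = 0.0034 kg/kg → 0.0034 × 8000 / 9.8 = 2.78 mm
Layer 440–300 hPa: Δp = 140 hPa = 14000 Pa, q̄ = 0.002 kg/kg → 0.002 × 14000 / 9.8 = 2.86 mm
PW = 42.99 + 3.14 + 2.78 + 2.86 = 51.77 ≈ 51.8 mm.

PW ≈ 51.8 mm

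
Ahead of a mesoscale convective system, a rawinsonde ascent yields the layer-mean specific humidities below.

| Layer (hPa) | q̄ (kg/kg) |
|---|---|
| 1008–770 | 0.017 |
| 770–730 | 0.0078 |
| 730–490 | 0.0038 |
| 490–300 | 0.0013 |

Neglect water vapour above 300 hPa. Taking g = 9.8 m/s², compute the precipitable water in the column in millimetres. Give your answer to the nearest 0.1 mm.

Precipitable water is the column-integrated vapour mass per unit area: PW = (1/g) Σ q̄ Δp, with q in kg/kg and Δp in Pa (1 kg/m² of water = 1 mm).
Layer 1008–770 hPa: Δp = 238 hPa = 23800 Pa, q̄ = 0.017 kg/kg → 0.017 × 23800 / 9.8 = 41.29 mm
Layer 770–730 hPa: Δp = 40 hPa = 4000 Pa, q̄ = 0.0078 kg/kg → 0.0078 × 4000 / 9.8 = 3.18 mm
Layer 730–490 hPa: Δp = 240 hPa = 24000 Pa, q̄ = 0.0038 kg/kg → 0.0038 × 24000 / 9.8 = 9.31 mm
Layer 490–300 hPa: Δp = 190 hPa = 19000 Pa, q̄ = 0.0013 kg/kg → 0.0013 × 19000 / 9.8 = 2.52 mm
PW = 41.29 + 3.18 + 9.31 + 2.52 = 56.30 ≈ 56.3 mm.

PW ≈ 56.3 mm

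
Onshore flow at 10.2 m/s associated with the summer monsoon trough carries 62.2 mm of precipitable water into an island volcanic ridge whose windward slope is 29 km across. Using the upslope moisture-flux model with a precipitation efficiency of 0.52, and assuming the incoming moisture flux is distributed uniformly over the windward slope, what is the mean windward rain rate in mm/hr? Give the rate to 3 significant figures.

R ≈ 41.0 mm/hr

Incoming column moisture flux per unit ridge length: F = V × PW = 10.2 × 62.2 = 634.44 mm·m/s.
Spread over the 29 km slope with efficiency ε = 0.52: R = ε·F/W = 0.52 × 634.44 / 29000 m = 1.138e-02 mm/s.
R = 1.138e-02 × 3600 = 41.0 mm/hr.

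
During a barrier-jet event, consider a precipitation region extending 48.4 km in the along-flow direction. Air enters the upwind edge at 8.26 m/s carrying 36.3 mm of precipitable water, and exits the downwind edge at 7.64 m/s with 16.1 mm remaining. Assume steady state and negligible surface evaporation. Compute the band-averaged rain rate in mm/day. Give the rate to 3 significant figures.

Column moisture flux per unit crosswind length is F = V × PW.
Inflow: F_in = 8.26 × 36.3 = 299.838 mm·m/s
Outflow: F_out = 7.64 × 16.1 = 123.004 mm·m/s
Steady-state rate R = (F_in − F_out)/L = (299.838 − 123.004) / 48400 m = 3.654e-03 mm/s.
R = 3.654e-03 × 3600 × 24 = 316 mm/day.

R ≈ 316 mm/day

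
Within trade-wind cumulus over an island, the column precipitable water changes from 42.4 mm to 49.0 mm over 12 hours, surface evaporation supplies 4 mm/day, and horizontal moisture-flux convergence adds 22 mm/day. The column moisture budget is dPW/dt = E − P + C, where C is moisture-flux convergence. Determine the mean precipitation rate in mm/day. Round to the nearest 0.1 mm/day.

P ≈ 12.8 mm/day

dPW/dt = (49.0 − 42.4) mm / (12/24 day) = +13.200 mm/day.
P = E + C − dPW/dt = 4 + (22) − (+13.200) = 12.8 mm/day.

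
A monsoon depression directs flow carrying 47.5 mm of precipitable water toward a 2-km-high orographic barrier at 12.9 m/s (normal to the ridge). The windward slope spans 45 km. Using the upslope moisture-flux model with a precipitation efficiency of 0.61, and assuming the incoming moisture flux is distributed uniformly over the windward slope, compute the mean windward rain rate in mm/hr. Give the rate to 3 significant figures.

R ≈ 29.9 mm/hr

Incoming column moisture flux per unit ridge length: F = V × PW = 12.9 × 47.5 = 612.75 mm·m/s.
Spread over the 45 km slope with efficiency ε = 0.61: R = ε·F/W = 0.61 × 612.75 / 45000 m = 8.306e-03 mm/s.
R = 8.306e-03 × 3600 = 29.9 mm/hr.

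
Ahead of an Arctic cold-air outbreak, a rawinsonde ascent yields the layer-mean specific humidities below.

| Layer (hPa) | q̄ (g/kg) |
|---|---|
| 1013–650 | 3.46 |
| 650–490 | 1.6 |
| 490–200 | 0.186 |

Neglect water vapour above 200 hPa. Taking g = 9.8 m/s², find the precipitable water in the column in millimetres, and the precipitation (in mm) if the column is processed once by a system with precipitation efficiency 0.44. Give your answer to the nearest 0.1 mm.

Precipitable water is the column-integrated vapour mass per unit area: PW = (1/g) Σ q̄ Δp, with q in kg/kg and Δp in Pa (1 kg/m² of water = 1 mm).
Layer 1013–650 hPa: Δp = 363 hPa = 36300 Pa, q̄ = 0.00346 kg/kg → 0.00346 × 36300 / 9.8 = 12.82 mm
Layer 650–490 hPa: Δp = 160 hPa = 16000 Pa, q̄ = 0.0016 kg/kg → 0.0016 × 16000 / 9.8 = 2.61 mm
Layer 490–200 hPa: Δp = 290 hPa = 29000 Pa, q̄ = 0.000186 kg/kg → 0.000186 × 29000 / 9.8 = 0.55 mm
PW = 12.82 + 2.61 + 0.55 = 15.98 ≈ 16.0 mm.
Precipitation = ε × PW = 0.44 × 16.0 = 7.0 mm.

PW ≈ 16.0 mm; precipitation ≈ 7.0 mm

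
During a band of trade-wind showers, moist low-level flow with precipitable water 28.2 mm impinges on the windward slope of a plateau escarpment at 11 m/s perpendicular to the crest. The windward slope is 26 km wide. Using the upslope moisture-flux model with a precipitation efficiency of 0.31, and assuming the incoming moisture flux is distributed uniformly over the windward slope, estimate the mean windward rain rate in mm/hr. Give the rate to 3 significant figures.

Incoming column moisture flux per unit ridge length: F = V × PW = 11 × 28.2 = 310.2 mm·m/s.
Spread over the 26 km slope with efficiency ε = 0.31: R = ε·F/W = 0.31 × 310.2 / 26000 m = 3.699e-03 mm/s.
R = 3.699e-03 × 3600 = 13.3 mm/hr.

R ≈ 13.3 mm/hr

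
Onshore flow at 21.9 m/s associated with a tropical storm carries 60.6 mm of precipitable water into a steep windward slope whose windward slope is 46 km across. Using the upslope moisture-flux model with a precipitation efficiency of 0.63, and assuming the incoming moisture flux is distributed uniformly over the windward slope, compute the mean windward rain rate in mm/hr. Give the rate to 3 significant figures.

R ≈ 65.4 mm/hr

Incoming column moisture flux per unit ridge length: F = V × PW = 21.9 × 60.6 = 1327.14 mm·m/s.
Spread over the 46 km slope with efficiency ε = 0.63: R = ε·F/W = 0.63 × 1327.14 / 46000 m = 1.818e-02 mm/s.
R = 1.818e-02 × 3600 = 65.4 mm/hr.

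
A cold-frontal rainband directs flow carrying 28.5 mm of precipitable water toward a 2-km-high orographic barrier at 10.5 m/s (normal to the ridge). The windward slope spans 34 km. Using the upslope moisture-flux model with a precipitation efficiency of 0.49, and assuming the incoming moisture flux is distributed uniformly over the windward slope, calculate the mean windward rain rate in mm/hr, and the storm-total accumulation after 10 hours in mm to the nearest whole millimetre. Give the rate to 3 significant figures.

Incoming column moisture flux per unit ridge length: F = V × PW = 10.5 × 28.5 = 299.25 mm·m/s.
Spread over the 34 km slope with efficiency ε = 0.49: R = ε·F/W = 0.49 × 299.25 / 34000 m = 4.313e-03 mm/s.
R = 4.313e-03 × 3600 = 15.5 mm/hr.
Over 10 h: total = 15.5 × 10 = 155 mm.

R ≈ 15.5 mm/hr; total ≈ 155 mm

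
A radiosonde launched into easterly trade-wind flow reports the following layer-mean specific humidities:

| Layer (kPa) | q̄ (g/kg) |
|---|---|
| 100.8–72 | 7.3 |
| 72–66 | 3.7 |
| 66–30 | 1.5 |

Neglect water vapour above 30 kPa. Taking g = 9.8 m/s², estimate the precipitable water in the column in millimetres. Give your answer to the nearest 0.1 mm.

PW ≈ 29.2 mm

Precipitable water is the column-integrated vapour mass per unit area: PW = (1/g) Σ q̄ Δp, with q in kg/kg and Δp in Pa (1 kg/m² of water = 1 mm).
Layer 100.8–72 kPa: Δp = 288 hPa = 28800 Pa, q̄ = 0.0073 kg/kg → 0.0073 × 28800 / 9.8 = 21.45 mm
Layer 72–66 kPa: Δp = 60 hPa = 6000 Pa, q̄ = 0.0037 kg/kg → 0.0037 × 6000 / 9.8 = 2.27 mm
Layer 66–30 kPa: Δp = 360 hPa = 36000 Pa, q̄ = 0.0015 kg/kg → 0.0015 × 36000 / 9.8 = 5.51 mm
PW = 21.45 + 2.27 + 5.51 = 29.23 ≈ 29.2 mm.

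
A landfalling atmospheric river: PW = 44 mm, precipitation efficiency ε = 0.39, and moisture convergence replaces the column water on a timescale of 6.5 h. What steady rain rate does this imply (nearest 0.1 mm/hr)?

R ≈ 2.6 mm/hr

Each overturning extracts ε × PW = 0.39 × 44 = 17.16 mm.
Rate = ε·PW / τ = 17.16 / 6.5 h = 2.6 mm/hr.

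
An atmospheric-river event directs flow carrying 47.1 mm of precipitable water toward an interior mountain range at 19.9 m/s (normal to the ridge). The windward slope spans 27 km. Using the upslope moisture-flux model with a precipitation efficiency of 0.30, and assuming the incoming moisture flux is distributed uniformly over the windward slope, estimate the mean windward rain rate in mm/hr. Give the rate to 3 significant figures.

Incoming column moisture flux per unit ridge length: F = V × PW = 19.9 × 47.1 = 937.29 mm·m/s.
Spread over the 27 km slope with efficiency ε = 0.30: R = ε·F/W = 0.30 × 937.29 / 27000 m = 1.041e-02 mm/s.
R = 1.041e-02 × 3600 = 37.5 mm/hr.

R ≈ 37.5 mm/hr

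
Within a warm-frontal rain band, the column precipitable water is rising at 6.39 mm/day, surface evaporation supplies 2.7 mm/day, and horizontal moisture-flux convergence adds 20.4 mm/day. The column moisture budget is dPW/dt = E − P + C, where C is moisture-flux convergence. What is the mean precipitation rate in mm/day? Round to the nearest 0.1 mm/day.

dPW/dt = +6.39 mm/day.
P = E + C − dPW/dt = 2.7 + (20.4) − (+6.39) = 16.7 mm/day.

P ≈ 16.7 mm/day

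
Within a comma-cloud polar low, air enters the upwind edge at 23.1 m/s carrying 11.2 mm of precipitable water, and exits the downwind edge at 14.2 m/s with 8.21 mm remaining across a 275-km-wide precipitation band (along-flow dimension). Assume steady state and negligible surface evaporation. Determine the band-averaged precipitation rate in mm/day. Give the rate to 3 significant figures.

Column moisture flux per unit crosswind length is F = V × PW.
Inflow: F_in = 23.1 × 11.2 = 258.72 mm·m/s
Outflow: F_out = 14.2 × 8.21 = 116.582 mm·m/s
Steady-state rate R = (F_in − F_out)/L = (258.72 − 116.582) / 275000 m = 5.169e-04 mm/s.
R = 5.169e-04 × 3600 × 24 = 44.7 mm/day.

R ≈ 44.7 mm/day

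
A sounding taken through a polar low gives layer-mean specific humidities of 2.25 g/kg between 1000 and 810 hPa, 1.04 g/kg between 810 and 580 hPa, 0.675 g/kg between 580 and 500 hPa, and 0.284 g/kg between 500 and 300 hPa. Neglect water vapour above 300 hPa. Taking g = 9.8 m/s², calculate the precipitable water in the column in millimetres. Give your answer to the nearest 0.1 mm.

Precipitable water is the column-integrated vapour mass per unit area: PW = (1/g) Σ q̄ Δp, with q in kg/kg and Δp in Pa (1 kg/m² of water = 1 mm).
Layer 1000–810 hPa: Δp = 190 hPa = 19000 Pa, q̄ = 0.00225 kg/kg → 0.00225 × 19000 / 9.8 = 4.36 mm
Layer 810–580 hPa: Δp = 230 hPa = 23000 Pa, q̄ = 0.00104 kg/kg → 0.00104 × 23000 / 9.8 = 2.44 mm
Layer 580–500 hPa: Δp = 80 hPa = 8000 Pa, q̄ = 0.000675 kg/kg → 0.000675 × 8000 / 9.8 = 0.55 mm
Layer 500–300 hPa: Δp = 200 hPa = 20000 Pa, q̄ = 0.000284 kg/kg → 0.000284 × 20000 / 9.8 = 0.58 mm
PW = 4.36 + 2.44 + 0.55 + 0.58 = 7.93 ≈ 7.9 mm.

PW ≈ 7.9 mm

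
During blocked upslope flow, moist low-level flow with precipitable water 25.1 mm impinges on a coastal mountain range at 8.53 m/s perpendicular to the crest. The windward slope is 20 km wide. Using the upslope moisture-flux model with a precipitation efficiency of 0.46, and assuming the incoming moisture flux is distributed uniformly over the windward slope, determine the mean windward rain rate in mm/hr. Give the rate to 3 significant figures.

Incoming column moisture flux per unit ridge length: F = V × PW = 8.53 × 25.1 = 214.103 mm·m/s.
Spread over the 20 km slope with efficiency ε = 0.46: R = ε·F/W = 0.46 × 214.103 / 20000 m = 4.924e-03 mm/s.
R = 4.924e-03 × 3600 = 17.7 mm/hr.

R ≈ 17.7 mm/hr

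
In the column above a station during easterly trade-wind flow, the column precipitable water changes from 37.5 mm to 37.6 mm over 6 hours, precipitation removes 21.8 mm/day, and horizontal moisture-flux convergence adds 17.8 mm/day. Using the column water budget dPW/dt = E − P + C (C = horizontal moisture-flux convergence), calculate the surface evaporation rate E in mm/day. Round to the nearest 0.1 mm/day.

E ≈ 4.4 mm/day

dPW/dt = (37.6 − 37.5) mm / (6/24 day) = +0.400 mm/day.
E = dPW/dt + P − C = (+0.400) + 21.8 − (17.8) = 4.4 mm/day.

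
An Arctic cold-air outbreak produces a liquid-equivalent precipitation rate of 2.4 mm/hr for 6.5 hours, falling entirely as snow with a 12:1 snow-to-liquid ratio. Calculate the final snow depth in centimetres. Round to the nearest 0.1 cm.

snow depth ≈ 18.7 cm

Liquid-equivalent depth = 2.4 × 6.5 = 15.6 mm.
Snow depth = 15.6 mm × 12 = 187.2 mm = 18.7 cm.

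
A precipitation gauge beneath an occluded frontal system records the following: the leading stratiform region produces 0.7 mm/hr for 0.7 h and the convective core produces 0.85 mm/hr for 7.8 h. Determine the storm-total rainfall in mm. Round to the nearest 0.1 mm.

total ≈ 7.1 mm

Total = Σ Rᵢ Δtᵢ = 0.7 × 0.7 + 0.85 × 7.8
      = 0.49 + 6.63 = 7.1 mm.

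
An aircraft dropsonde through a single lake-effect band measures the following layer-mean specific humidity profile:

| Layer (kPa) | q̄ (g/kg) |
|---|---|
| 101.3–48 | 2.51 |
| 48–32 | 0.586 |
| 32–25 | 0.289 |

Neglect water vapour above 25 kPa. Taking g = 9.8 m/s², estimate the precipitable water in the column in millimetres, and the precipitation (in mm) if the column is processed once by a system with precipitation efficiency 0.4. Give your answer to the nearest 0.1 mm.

Precipitable water is the column-integrated vapour mass per unit area: PW = (1/g) Σ q̄ Δp, with q in kg/kg and Δp in Pa (1 kg/m² of water = 1 mm).
Layer 101.3–48 kPa: Δp = 533 hPa = 53300 Pa, q̄ = 0.00251 kg/kg → 0.00251 × 53300 / 9.8 = 13.65 mm
Layer 48–32 kPa: Δp = 160 hPa = 16000 Pa, q̄ = 0.000586 kg/kg → 0.000586 × 16000 / 9.8 = 0.96 mm
Layer 32–25 kPa: Δp = 70 hPa = 7000 Pa, q̄ = 0.000289 kg/kg → 0.000289 × 7000 / 9.8 = 0.21 mm
PW = 13.65 + 0.96 + 0.21 = 14.82 ≈ 14.8 mm.
Precipitation = ε × PW = 0.4 × 14.8 = 5.9 mm.

PW ≈ 14.8 mm; precipitation ≈ 5.9 mm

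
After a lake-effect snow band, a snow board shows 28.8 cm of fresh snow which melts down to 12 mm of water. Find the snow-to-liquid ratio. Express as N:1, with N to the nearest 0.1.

Ratio = snow depth / SWE = 288 mm / 12 mm = 24.0, i.e. 24.0:1.

ratio ≈ 24.0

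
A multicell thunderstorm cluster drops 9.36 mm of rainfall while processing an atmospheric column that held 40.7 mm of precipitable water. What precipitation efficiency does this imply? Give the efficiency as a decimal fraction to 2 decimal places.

ε ≈ 0.23

ε = rainfall / PW = 9.36 / 40.7 = 0.23.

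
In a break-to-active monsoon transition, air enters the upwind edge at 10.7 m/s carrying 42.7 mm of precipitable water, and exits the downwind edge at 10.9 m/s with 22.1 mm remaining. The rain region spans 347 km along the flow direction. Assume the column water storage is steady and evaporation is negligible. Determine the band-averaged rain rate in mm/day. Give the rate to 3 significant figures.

Column moisture flux per unit crosswind length is F = V × PW.
Inflow: F_in = 10.7 × 42.7 = 456.89 mm·m/s
Outflow: F_out = 10.9 × 22.1 = 240.89 mm·m/s
Steady-state rate R = (F_in − F_out)/L = (456.89 − 240.89) / 347000 m = 6.225e-04 mm/s.
R = 6.225e-04 × 3600 × 24 = 53.8 mm/day.

R ≈ 53.8 mm/day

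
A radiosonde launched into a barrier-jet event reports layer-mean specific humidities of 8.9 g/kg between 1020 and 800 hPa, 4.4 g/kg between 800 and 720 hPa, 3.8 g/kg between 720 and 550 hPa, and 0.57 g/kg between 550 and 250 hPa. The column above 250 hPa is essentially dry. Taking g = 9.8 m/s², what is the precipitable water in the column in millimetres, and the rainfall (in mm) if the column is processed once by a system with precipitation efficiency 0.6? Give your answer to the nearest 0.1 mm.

PW ≈ 31.9 mm; rainfall ≈ 19.1 mm

Precipitable water is the column-integrated vapour mass per unit area: PW = (1/g) Σ q̄ Δp, with q in kg/kg and Δp in Pa (1 kg/m² of water = 1 mm).
Layer 1020–800 hPa: Δp = 220 hPa = 22000 Pa, q̄ = 0.0089 kg/kg → 0.0089 × 22000 / 9.8 = 19.98 mm
Layer 800–720 hPa: Δp = 80 hPa = 8000 Pa, q̄ = 0.0044 kg/kg → 0.0044 × 8000 / 9.8 = 3.59 mm
Layer 720–550 hPa: Δp = 170 hPa = 17000 Pa, q̄ = 0.0038 kg/kg → 0.0038 × 17000 / 9.8 = 6.59 mm
Layer 550–250 hPa: Δp = 300 hPa = 30000 Pa, q̄ = 0.00057 kg/kg → 0.00057 × 30000 / 9.8 = 1.74 mm
PW = 19.98 + 3.59 + 6.59 + 1.74 = 31.90 ≈ 31.9 mm.
Rainfall = ε × PW = 0.6 × 31.9 = 19.1 mm.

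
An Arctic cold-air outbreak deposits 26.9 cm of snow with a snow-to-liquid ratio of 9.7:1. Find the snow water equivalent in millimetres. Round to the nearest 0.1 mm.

SWE ≈ 27.7 mm

SWE = snow depth / ratio = 26.9 cm / 9.7 = 2.773 cm = 27.7 mm.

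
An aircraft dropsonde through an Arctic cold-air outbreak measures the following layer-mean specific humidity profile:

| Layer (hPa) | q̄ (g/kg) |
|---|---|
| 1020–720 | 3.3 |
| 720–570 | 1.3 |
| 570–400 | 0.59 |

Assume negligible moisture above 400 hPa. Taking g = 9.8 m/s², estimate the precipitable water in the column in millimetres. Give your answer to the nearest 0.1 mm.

PW ≈ 13.1 mm

Precipitable water is the column-integrated vapour mass per unit area: PW = (1/g) Σ q̄ Δp, with q in kg/kg and Δp in Pa (1 kg/m² of water = 1 mm).
Layer 1020–720 hPa: Δp = 300 hPa = 30000 Pa, q̄ = 0.0033 kg/kg → 0.0033 × 30000 / 9.8 = 10.10 mm
Layer 720–570 hPa: Δp = 150 hPa = 15000 Pa, q̄ = 0.0013 kg/kg → 0.0013 × 15000 / 9.8 = 1.99 mm
Layer 570–400 hPa: Δp = 170 hPa = 17000 Pa, q̄ = 0.00059 kg/kg → 0.00059 × 17000 / 9.8 = 1.02 mm
PW = 10.10 + 1.99 + 1.02 = 13.11 ≈ 13.1 mm.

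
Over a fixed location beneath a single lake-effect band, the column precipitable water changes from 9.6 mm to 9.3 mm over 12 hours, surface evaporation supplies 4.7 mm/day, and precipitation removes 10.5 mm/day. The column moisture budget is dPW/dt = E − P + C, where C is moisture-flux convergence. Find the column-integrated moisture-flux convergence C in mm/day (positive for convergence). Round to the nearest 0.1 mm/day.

C ≈ 5.2 mm/day

dPW/dt = (9.3 − 9.6) mm / (12/24 day) = -0.600 mm/day.
C = dPW/dt − E + P = (-0.600) − 4.7 + 10.5 = 5.2 mm/day.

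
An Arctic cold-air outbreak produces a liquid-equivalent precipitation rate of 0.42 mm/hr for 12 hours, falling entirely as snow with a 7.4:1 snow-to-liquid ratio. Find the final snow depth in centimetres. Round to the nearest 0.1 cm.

snow depth ≈ 3.7 cm

Liquid-equivalent depth = 0.42 × 12 = 5.04 mm.
Snow depth = 5.04 mm × 7.4 = 37.296 mm = 3.7 cm.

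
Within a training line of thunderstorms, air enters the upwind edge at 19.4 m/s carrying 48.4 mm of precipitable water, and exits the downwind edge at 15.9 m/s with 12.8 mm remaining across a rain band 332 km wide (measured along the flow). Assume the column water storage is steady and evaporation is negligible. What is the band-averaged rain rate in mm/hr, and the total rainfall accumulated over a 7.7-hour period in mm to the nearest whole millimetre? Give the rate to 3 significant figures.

R ≈ 7.97 mm/hr; total ≈ 61 mm

Column moisture flux per unit crosswind length is F = V × PW.
Inflow: F_in = 19.4 × 48.4 = 938.96 mm·m/s
Outflow: F_out = 15.9 × 12.8 = 203.52 mm·m/s
Steady-state rate R = (F_in − F_out)/L = (938.96 − 203.52) / 332000 m = 2.215e-03 mm/s.
R = 2.215e-03 × 3600 = 7.97 mm/hr.
Over 7.7 h: total = 7.97 × 7.7 = 61.369 ≈ 61 mm.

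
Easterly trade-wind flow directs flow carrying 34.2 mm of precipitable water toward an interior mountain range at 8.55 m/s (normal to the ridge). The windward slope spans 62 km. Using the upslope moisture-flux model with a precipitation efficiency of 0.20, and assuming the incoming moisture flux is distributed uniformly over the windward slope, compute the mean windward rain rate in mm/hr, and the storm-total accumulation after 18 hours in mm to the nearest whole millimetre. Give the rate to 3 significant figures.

R ≈ 3.40 mm/hr; total ≈ 61 mm

Incoming column moisture flux per unit ridge length: F = V × PW = 8.55 × 34.2 = 292.41 mm·m/s.
Spread over the 62 km slope with efficiency ε = 0.20: R = ε·F/W = 0.20 × 292.41 / 62000 m = 9.433e-04 mm/s.
R = 9.433e-04 × 3600 = 3.40 mm/hr.
Over 18 h: total = 3.40 × 18 = 61.2 ≈ 61 mm.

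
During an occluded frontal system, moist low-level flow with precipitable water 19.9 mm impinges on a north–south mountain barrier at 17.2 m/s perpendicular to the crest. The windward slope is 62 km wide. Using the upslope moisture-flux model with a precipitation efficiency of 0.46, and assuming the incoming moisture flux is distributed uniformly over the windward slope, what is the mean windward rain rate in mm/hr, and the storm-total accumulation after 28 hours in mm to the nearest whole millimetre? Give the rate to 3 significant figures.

R ≈ 9.14 mm/hr; total ≈ 256 mm

Incoming column moisture flux per unit ridge length: F = V × PW = 17.2 × 19.9 = 342.28 mm·m/s.
Spread over the 62 km slope with efficiency ε = 0.46: R = ε·F/W = 0.46 × 342.28 / 62000 m = 2.539e-03 mm/s.
R = 2.539e-03 × 3600 = 9.14 mm/hr.
Over 28 h: total = 9.14 × 28 = 255.92 ≈ 256 mm.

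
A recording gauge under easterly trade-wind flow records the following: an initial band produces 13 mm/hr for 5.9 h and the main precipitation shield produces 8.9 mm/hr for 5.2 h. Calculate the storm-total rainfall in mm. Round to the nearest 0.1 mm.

total ≈ 123.0 mm

Total = Σ Rᵢ Δtᵢ = 13 × 5.9 + 8.9 × 5.2
      = 76.7 + 46.28 = 123.0 mm.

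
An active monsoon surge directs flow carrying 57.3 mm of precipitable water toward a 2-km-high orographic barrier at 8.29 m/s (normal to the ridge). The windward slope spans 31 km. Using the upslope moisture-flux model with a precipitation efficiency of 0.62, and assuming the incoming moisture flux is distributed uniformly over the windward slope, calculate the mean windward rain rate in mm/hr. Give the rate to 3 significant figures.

Incoming column moisture flux per unit ridge length: F = V × PW = 8.29 × 57.3 = 475.017 mm·m/s.
Spread over the 31 km slope with efficiency ε = 0.62: R = ε·F/W = 0.62 × 475.017 / 31000 m = 9.500e-03 mm/s.
R = 9.500e-03 × 3600 = 34.2 mm/hr.

R ≈ 34.2 mm/hr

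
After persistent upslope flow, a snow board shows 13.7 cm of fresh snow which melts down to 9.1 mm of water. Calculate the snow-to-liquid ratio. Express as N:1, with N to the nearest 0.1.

Ratio = snow depth / SWE = 137 mm / 9.1 mm = 15.1, i.e. 15.1:1.

ratio ≈ 15.1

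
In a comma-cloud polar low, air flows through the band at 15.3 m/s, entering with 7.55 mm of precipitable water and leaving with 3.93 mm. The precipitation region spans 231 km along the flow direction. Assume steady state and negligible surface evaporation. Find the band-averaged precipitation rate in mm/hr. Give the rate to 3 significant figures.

R ≈ 0.863 mm/hr

Column moisture flux per unit crosswind length is F = V × PW.
Inflow: F_in = 15.3 × 7.55 = 115.515 mm·m/s
Outflow: F_out = 15.3 × 3.93 = 60.129 mm·m/s
Steady-state rate R = (F_in − F_out)/L = (115.515 − 60.129) / 231000 m = 2.398e-04 mm/s.
R = 2.398e-04 × 3600 = 0.863 mm/hr.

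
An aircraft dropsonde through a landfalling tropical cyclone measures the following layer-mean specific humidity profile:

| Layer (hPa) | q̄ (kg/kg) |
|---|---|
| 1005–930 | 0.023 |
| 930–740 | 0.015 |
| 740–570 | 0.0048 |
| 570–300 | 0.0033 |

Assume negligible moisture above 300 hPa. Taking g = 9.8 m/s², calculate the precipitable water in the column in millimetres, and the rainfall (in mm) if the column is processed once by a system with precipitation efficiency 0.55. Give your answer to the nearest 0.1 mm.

PW ≈ 64.1 mm; rainfall ≈ 35.3 mm

Precipitable water is the column-integrated vapour mass per unit area: PW = (1/g) Σ q̄ Δp, with q in kg/kg and Δp in Pa (1 kg/m² of water = 1 mm).
Layer 1005–930 hPa: Δp = 75 hPa = 7500 Pa, q̄ = 0.023 kg/kg → 0.023 × 7500 / 9.8 = 17.60 mm
Layer 930–740 hPa: Δp = 190 hPa = 19000 Pa, q̄ = 0.015 kg/kg → 0.015 × 19000 / 9.8 = 29.08 mm
Layer 740–570 hPa: Δp = 170 hPa = 17000 Pa, q̄ = 0.0048 kg/kg → 0.0048 × 17000 / 9.8 = 8.33 mm
Layer 570–300 hPa: Δp = 270 hPa = 27000 Pa, q̄ = 0.0033 kg/kg → 0.0033 × 27000 / 9.8 = 9.09 mm
PW = 17.60 + 29.08 + 8.33 + 9.09 = 64.10 ≈ 64.1 mm.
Rainfall = ε × PW = 0.55 × 64.1 = 35.3 mm.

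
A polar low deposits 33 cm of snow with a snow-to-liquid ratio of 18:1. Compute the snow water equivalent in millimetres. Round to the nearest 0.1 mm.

SWE ≈ 18.3 mm

SWE = snow depth / ratio = 33 cm / 18 = 1.833 cm = 18.3 mm.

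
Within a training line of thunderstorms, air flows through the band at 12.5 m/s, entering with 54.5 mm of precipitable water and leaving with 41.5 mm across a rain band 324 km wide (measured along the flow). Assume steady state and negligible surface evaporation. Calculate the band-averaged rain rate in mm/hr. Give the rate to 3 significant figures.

R ≈ 1.81 mm/hr

Column moisture flux per unit crosswind length is F = V × PW.
Inflow: F_in = 12.5 × 54.5 = 681.25 mm·m/s
Outflow: F_out = 12.5 × 41.5 = 518.75 mm·m/s
Steady-state rate R = (F_in − F_out)/L = (681.25 − 518.75) / 324000 m = 5.015e-04 mm/s.
R = 5.015e-04 × 3600 = 1.81 mm/hr.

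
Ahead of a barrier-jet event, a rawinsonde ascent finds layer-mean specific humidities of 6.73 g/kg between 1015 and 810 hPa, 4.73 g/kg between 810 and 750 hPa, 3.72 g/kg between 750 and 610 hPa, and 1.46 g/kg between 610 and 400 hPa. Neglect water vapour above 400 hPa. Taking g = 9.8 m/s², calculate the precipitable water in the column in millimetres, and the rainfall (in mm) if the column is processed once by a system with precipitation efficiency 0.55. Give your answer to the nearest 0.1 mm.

Precipitable water is the column-integrated vapour mass per unit area: PW = (1/g) Σ q̄ Δp, with q in kg/kg and Δp in Pa (1 kg/m² of water = 1 mm).
Layer 1015–810 hPa: Δp = 205 hPa = 20500 Pa, q̄ = 0.00673 kg/kg → 0.00673 × 20500 / 9.8 = 14.08 mm
Layer 810–750 hPa: Δp = 60 hPa = 6000 Pa, q̄ = 0.00473 kg/kg → 0.00473 × 6000 / 9.8 = 2.90 mm
Layer 750–610 hPa: Δp = 140 hPa = 14000 Pa, q̄ = 0.00372 kg/kg → 0.00372 × 14000 / 9.8 = 5.31 mm
Layer 610–400 hPa: Δp = 210 hPa = 21000 Pa, q̄ = 0.00146 kg/kg → 0.00146 × 21000 / 9.8 = 3.13 mm
PW = 14.08 + 2.90 + 5.31 + 3.13 = 25.42 ≈ 25.4 mm.
Rainfall = ε × PW = 0.55 × 25.4 = 14.0 mm.

PW ≈ 25.4 mm; rainfall ≈ 14.0 mm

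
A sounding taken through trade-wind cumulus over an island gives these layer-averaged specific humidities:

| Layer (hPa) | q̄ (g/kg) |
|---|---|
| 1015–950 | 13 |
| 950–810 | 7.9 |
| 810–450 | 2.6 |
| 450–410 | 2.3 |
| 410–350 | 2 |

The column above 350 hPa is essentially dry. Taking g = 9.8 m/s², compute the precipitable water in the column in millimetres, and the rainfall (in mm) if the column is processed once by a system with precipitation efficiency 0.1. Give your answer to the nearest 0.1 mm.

Precipitable water is the column-integrated vapour mass per unit area: PW = (1/g) Σ q̄ Δp, with q in kg/kg and Δp in Pa (1 kg/m² of water = 1 mm).
Layer 1015–950 hPa: Δp = 65 hPa = 6500 Pa, q̄ = 0.013 kg/kg → 0.013 × 6500 / 9.8 = 8.62 mm
Layer 950–810 hPa: Δp = 140 hPa = 14000 Pa, q̄ = 0.0079 kg/kg → 0.0079 × 14000 / 9.8 = 11.29 mm
Layer 810–450 hPa: Δp = 360 hPa = 36000 Pa, q̄ = 0.0026 kg/kg → 0.0026 × 36000 / 9.8 = 9.55 mm
Layer 450–410 hPa: Δp = 40 hPa = 4000 Pa, q̄ = 0.0023 kg/kg → 0.0023 × 4000 / 9.8 = 0.94 mm
Layer 410–350 hPa: Δp = 60 hPa = 6000 Pa, q̄ = 0.002 kg/kg → 0.002 × 6000 / 9.8 = 1.22 mm
PW = 8.62 + 11.29 + 9.55 + 0.94 + 1.22 = 31.62 ≈ 31.6 mm.
Rainfall = ε × PW = 0.1 × 31.6 = 3.2 mm.

PW ≈ 31.6 mm; rainfall ≈ 3.2 mm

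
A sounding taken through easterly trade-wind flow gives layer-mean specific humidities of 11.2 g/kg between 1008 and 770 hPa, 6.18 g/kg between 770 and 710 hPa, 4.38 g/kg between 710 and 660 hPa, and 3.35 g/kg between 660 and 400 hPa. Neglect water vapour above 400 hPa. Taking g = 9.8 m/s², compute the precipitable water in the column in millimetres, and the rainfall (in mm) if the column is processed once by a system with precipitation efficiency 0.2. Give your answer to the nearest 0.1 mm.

PW ≈ 42.1 mm; rainfall ≈ 8.4 mm

Precipitable water is the column-integrated vapour mass per unit area: PW = (1/g) Σ q̄ Δp, with q in kg/kg and Δp in Pa (1 kg/m² of water = 1 mm).
Layer 1008–770 hPa: Δp = 238 hPa = 23800 Pa, q̄ = 0.0112 kg/kg → 0.0112 × 23800 / 9.8 = 27.20 mm
Layer 770–710 hPa: Δp = 60 hPa = 6000 Pa, q̄ = 0.00618 kg/kg → 0.00618 × 6000 / 9.8 = 3.78 mm
Layer 710–660 hPa: Δp = 50 hPa = 5000 Pa, q̄ = 0.00438 kg/kg → 0.00438 × 5000 / 9.8 = 2.23 mm
Layer 660–400 hPa: Δp = 260 hPa = 26000 Pa, q̄ = 0.00335 kg/kg → 0.00335 × 26000 / 9.8 = 8.89 mm
PW = 27.20 + 3.78 + 2.23 + 8.89 = 42.10 ≈ 42.1 mm.
Rainfall = ε × PW = 0.2 × 42.1 = 8.4 mm.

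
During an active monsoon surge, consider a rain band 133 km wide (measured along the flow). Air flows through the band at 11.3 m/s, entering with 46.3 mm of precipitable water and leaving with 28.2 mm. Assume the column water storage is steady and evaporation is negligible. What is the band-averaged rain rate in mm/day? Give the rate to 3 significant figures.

R ≈ 133 mm/day

Column moisture flux per unit crosswind length is F = V × PW.
Inflow: F_in = 11.3 × 46.3 = 523.19 mm·m/s
Outflow: F_out = 11.3 × 28.2 = 318.66 mm·m/s
Steady-state rate R = (F_in − F_out)/L = (523.19 − 318.66) / 133000 m = 1.538e-03 mm/s.
R = 1.538e-03 × 3600 × 24 = 133 mm/day.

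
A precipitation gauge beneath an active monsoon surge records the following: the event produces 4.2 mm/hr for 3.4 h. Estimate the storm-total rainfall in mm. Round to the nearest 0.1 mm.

Total = Σ Rᵢ Δtᵢ = 4.2 × 3.4
      = 14.28 = 14.3 mm.

total ≈ 14.3 mm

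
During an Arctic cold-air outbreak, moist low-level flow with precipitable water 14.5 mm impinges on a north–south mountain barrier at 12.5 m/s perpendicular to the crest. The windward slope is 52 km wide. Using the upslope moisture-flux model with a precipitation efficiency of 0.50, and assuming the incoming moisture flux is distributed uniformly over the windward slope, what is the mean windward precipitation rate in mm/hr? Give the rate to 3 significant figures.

R ≈ 6.27 mm/hr

Incoming column moisture flux per unit ridge length: F = V × PW = 12.5 × 14.5 = 181.25 mm·m/s.
Spread over the 52 km slope with efficiency ε = 0.50: R = ε·F/W = 0.50 × 181.25 / 52000 m = 1.743e-03 mm/s.
R = 1.743e-03 × 3600 = 6.27 mm/hr.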